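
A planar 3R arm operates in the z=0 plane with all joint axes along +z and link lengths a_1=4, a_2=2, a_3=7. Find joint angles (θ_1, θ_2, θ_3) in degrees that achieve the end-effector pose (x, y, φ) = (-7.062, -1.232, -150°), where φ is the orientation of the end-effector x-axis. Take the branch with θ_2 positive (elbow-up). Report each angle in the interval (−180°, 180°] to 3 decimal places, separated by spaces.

89.996 150.001 -29.997

wrist centre = target − a_3·(cos φ, sin φ) = (-0.9998, 2.2680)
cos θ_2 = (6.1435−4²−2²)/(2·4·2) = -0.8660; θ_2 = 150.0009° (elbow-up)
β = atan2(2.2680,-0.9998) = 113.7897°; ψ = atan2(1.0000,2.2679) = 23.7935°
θ_1 = β − ψ = 89.9962°
θ_3 = φ − θ_1 − θ_2 = -29.9971° (wrapped to (-180°,180°])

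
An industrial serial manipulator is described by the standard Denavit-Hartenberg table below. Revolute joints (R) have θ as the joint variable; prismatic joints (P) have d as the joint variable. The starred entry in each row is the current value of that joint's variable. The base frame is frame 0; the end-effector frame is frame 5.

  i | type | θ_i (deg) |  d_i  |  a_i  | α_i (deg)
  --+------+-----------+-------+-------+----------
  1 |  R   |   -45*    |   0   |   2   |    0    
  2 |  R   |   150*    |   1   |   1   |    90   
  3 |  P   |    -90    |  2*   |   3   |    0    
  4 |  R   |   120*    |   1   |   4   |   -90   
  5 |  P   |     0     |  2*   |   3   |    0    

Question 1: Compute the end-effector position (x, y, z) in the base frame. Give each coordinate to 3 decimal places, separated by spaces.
after link 1: o_1 = (1.4142, -1.4142, 0.0000)
after link 2: o_2 = (1.1554, -0.4483, 1.0000)
after link 3: o_3 = (3.0872, 0.0694, -2.0000)
after link 4: o_4 = (3.1566, 3.6742, -0.0000)
after link 5: o_5 = (2.7430, 5.2179, 3.2321)

2.743 5.218 3.232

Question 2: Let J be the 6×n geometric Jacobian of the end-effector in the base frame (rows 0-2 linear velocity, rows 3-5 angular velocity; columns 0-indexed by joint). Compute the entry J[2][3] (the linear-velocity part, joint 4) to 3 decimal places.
axis z_3 = (0.9659,0.2588,0.0000); lever o_n−o_3 = (-0.3443,5.1485,5.2321)
cross product → J_v[:, 3] = (1.3542,-5.0538,5.0622)
J_ω[:, 3] = z_3
entry J[2][3] = 5.0622

5.062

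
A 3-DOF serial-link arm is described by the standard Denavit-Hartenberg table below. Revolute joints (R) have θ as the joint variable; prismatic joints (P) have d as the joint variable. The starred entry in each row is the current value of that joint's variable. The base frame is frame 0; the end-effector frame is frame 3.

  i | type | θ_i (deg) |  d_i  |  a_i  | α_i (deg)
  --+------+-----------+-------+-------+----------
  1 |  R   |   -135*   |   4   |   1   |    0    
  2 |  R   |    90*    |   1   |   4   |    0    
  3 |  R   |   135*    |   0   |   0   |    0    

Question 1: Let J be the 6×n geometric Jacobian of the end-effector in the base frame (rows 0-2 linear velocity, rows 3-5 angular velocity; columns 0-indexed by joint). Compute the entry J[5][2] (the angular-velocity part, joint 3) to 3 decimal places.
axis z_2 = (0.0000,0.0000,1.0000); lever o_n−o_2 = (0.0000,0.0000,0.0000)
cross product → J_v[:, 2] = (0.0000,0.0000,0.0000)
J_ω[:, 2] = z_2
entry J[5][2] = 1.0000

1.000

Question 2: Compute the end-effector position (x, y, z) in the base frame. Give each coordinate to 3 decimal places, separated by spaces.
2.121 -3.536 5.000

after link 1: o_1 = (-0.7071, -0.7071, 4.0000)
after link 2: o_2 = (2.1213, -3.5355, 5.0000)
after link 3: o_3 = (2.1213, -3.5355, 5.0000)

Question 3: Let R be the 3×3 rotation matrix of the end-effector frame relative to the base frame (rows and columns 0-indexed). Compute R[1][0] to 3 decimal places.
1.000

End-effector x-axis (col 0 of R) = (0.0000,1.0000,0.0000)
R[1][0] = 1.0000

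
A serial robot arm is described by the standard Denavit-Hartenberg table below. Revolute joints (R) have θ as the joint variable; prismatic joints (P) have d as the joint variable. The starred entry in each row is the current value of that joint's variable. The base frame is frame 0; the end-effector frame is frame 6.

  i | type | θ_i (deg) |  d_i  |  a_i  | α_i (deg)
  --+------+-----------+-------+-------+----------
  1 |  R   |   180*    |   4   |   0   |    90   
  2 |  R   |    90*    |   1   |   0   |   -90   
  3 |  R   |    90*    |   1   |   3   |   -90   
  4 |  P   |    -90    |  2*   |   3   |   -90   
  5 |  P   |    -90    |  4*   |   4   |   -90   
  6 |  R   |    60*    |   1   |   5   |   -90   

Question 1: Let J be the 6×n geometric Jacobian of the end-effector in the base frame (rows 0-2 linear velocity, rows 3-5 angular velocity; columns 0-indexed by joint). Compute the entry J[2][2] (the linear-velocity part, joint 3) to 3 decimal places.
-2.670

axis z_2 = (1.0000,-0.0000,0.0000); lever o_n−o_2 = (5.0000,-2.6699,-8.5000)
cross product → J_v[:, 2] = (0.0000,8.5000,-2.6699)
J_ω[:, 2] = z_2
entry J[2][2] = -2.6699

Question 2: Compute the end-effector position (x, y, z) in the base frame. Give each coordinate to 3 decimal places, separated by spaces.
after link 1: o_1 = (0.0000, 0.0000, 4.0000)
after link 2: o_2 = (0.0000, 1.0000, 4.0000)
after link 3: o_3 = (1.0000, -2.0000, 4.0000)
after link 4: o_4 = (4.0000, -2.0000, 2.0000)
after link 5: o_5 = (4.0000, -6.0000, -2.0000)
after link 6: o_6 = (5.0000, -1.6699, -4.5000)

5.000 -1.670 -4.500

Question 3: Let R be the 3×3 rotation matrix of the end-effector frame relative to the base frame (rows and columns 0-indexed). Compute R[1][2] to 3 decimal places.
End-effector z-axis (col 2 of R) = (-0.0000,0.5000,0.8660)
R[1][2] = 0.5000

0.500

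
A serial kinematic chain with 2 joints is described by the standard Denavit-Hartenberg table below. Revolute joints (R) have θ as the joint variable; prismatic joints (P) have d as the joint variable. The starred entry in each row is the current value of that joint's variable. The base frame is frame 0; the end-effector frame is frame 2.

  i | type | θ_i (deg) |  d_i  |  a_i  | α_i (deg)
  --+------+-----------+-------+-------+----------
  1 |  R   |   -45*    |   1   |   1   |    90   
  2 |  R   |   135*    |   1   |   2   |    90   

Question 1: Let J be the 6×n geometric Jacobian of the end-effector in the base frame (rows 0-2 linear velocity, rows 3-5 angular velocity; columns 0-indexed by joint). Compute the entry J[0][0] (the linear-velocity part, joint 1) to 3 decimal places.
0.414

axis z_0 = ẑ; lever o_n−o_0 = (-1.0000,-0.4142,2.4142)
cross product → J_v[:, 0] = (0.4142,-1.0000,0.0000)
J_ω[:, 0] = z_0
entry J[0][0] = 0.4142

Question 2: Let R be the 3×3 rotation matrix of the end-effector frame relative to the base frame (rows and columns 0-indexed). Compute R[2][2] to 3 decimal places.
0.707

End-effector z-axis (col 2 of R) = (0.5000,-0.5000,0.7071)
R[2][2] = 0.7071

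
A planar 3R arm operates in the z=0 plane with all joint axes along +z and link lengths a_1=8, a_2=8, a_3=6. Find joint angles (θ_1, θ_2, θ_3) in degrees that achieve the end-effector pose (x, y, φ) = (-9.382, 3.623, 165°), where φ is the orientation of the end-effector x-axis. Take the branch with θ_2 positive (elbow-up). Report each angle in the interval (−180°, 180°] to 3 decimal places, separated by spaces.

wrist centre = target − a_3·(cos φ, sin φ) = (-3.5864, 2.0701)
cos θ_2 = (17.1478−8²−8²)/(2·8·8) = -0.8660; θ_2 = 150.0008° (elbow-up)
β = atan2(2.0701,-3.5864) = 150.0066°; ψ = atan2(3.9999,1.0717) = 75.0004°
θ_1 = β − ψ = 75.0062°
θ_3 = φ − θ_1 − θ_2 = -60.0070° (wrapped to (-180°,180°])

75.006 150.001 -60.007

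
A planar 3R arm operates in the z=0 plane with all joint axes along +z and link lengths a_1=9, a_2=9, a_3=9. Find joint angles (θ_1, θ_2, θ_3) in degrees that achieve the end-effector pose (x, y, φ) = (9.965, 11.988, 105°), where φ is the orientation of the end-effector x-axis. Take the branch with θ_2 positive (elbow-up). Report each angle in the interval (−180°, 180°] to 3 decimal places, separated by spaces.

-29.997 89.998 44.999

wrist centre = target − a_3·(cos φ, sin φ) = (12.2944, 3.2947)
cos θ_2 = (162.0064−9²−9²)/(2·9·9) = 0.0000; θ_2 = 89.9977° (elbow-up)
β = atan2(3.2947,12.2944) = 15.0017°; ψ = atan2(9.0000,9.0004) = 44.9989°
θ_1 = β − ψ = -29.9971°
θ_3 = φ − θ_1 − θ_2 = 44.9994° (wrapped to (-180°,180°])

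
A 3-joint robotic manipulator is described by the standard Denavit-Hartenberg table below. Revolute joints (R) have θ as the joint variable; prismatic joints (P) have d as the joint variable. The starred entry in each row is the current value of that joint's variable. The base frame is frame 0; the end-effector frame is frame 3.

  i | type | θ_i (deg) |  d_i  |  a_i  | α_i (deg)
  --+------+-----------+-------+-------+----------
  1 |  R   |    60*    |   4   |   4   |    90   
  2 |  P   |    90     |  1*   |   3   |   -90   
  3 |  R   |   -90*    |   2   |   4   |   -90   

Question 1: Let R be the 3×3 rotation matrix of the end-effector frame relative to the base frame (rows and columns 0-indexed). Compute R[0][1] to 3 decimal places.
End-effector y-axis (col 1 of R) = (0.5000,0.8660,-0.0000)
R[0][1] = 0.5000

0.500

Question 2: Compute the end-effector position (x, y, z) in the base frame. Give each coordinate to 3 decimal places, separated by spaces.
5.330 -0.768 7.000

after link 1: o_1 = (2.0000, 3.4641, 4.0000)
after link 2: o_2 = (2.8660, 2.9641, 7.0000)
after link 3: o_3 = (5.3301, -0.7679, 7.0000)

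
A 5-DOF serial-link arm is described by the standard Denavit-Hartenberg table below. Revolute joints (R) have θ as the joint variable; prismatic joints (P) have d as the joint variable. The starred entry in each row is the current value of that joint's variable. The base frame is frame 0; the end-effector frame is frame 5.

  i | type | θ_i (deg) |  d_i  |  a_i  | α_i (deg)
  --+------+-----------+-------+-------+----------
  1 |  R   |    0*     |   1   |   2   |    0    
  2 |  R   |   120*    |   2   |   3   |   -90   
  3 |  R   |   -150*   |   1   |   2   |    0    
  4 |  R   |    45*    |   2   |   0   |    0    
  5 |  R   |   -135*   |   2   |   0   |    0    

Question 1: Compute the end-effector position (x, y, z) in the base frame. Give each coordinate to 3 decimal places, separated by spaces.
-2.964 -1.402 4.000

after link 1: o_1 = (2.0000, 0.0000, 1.0000)
after link 2: o_2 = (0.5000, 2.5981, 3.0000)
after link 3: o_3 = (0.5000, 0.5981, 4.0000)
after link 4: o_4 = (-1.2321, -0.4019, 4.0000)
after link 5: o_5 = (-2.9641, -1.4019, 4.0000)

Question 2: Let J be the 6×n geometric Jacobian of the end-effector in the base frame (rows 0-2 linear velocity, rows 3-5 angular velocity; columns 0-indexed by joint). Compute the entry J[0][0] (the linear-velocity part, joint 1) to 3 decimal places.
axis z_0 = ẑ; lever o_n−o_0 = (-2.9641,-1.4019,4.0000)
cross product → J_v[:, 0] = (1.4019,-2.9641,0.0000)
J_ω[:, 0] = z_0
entry J[0][0] = 1.4019

1.402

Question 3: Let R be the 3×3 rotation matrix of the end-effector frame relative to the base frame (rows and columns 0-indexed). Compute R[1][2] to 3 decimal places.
End-effector z-axis (col 2 of R) = (-0.8660,-0.5000,0.0000)
R[1][2] = -0.5000

-0.500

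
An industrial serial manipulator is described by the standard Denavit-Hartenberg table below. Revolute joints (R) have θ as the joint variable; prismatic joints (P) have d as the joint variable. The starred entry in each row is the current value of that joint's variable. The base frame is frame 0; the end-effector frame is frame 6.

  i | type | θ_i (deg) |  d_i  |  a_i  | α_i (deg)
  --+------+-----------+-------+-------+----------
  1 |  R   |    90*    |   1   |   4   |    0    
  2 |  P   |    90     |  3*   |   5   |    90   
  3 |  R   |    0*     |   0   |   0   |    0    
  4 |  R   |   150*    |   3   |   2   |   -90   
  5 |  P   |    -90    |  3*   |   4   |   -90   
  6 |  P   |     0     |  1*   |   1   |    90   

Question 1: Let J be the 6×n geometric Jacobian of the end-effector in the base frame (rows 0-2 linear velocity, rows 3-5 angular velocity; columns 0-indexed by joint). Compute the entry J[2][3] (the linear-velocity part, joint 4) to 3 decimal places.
axis z_3 = (0.0000,1.0000,0.0000); lever o_n−o_3 = (4.0981,8.0000,-1.0981)
cross product → J_v[:, 3] = (-1.0981,0.0000,-4.0981)
J_ω[:, 3] = z_3
entry J[2][3] = -4.0981

-4.098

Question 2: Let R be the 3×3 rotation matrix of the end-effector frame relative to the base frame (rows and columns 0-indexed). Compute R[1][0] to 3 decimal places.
End-effector x-axis (col 0 of R) = (0.0000,1.0000,0.0000)
R[1][0] = 1.0000

1.000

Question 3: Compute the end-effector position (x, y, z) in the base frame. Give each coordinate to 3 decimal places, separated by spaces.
after link 1: o_1 = (0.0000, 4.0000, 1.0000)
after link 2: o_2 = (-5.0000, 4.0000, 4.0000)
after link 3: o_3 = (-5.0000, 4.0000, 4.0000)
after link 4: o_4 = (-3.2679, 7.0000, 5.0000)
after link 5: o_5 = (-1.7679, 11.0000, 2.4019)
after link 6: o_6 = (-0.9019, 12.0000, 2.9019)

-0.902 12.000 2.902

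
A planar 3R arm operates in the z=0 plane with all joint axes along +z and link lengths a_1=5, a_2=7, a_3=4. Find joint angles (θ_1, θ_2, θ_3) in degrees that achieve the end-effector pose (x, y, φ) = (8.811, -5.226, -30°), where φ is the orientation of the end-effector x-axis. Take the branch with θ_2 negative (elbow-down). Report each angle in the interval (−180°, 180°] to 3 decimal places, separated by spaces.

45.001 -120.003 45.003

wrist centre = target − a_3·(cos φ, sin φ) = (5.3469, -3.2260)
cos θ_2 = (38.9964−5²−7²)/(2·5·7) = -0.5001; θ_2 = -120.0034° (elbow-down)
β = atan2(-3.2260,5.3469) = -31.1043°; ψ = atan2(-6.0620,1.4996) = -76.1049°
θ_1 = β − ψ = 45.0006°
θ_3 = φ − θ_1 − θ_2 = 45.0028° (wrapped to (-180°,180°])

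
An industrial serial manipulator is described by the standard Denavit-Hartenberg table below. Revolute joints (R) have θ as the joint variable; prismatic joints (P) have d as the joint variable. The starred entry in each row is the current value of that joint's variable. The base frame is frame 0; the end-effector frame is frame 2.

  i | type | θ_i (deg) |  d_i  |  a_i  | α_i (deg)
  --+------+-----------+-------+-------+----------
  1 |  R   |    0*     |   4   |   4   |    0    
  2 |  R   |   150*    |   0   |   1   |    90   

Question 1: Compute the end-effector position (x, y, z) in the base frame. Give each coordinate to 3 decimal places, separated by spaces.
after link 1: o_1 = (4.0000, 0.0000, 4.0000)
after link 2: o_2 = (3.1340, 0.5000, 4.0000)

3.134 0.500 4.000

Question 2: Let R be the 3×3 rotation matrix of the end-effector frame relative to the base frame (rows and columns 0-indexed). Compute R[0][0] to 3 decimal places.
-0.866

End-effector x-axis (col 0 of R) = (-0.8660,0.5000,0.0000)
R[0][0] = -0.8660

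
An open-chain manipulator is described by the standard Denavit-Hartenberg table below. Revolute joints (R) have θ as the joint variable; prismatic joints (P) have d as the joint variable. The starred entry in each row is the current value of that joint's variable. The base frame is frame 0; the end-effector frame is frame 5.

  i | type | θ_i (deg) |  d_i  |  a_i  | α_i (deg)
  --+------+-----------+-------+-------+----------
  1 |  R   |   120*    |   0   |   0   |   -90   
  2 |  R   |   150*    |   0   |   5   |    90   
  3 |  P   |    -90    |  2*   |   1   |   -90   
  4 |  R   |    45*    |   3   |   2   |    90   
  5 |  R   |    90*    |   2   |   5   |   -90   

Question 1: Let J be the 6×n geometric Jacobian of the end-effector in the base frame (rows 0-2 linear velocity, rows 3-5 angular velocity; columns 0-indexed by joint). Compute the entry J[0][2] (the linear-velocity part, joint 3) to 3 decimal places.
-0.250

prismatic axis z_2 = (-0.2500,0.4330,-0.8660)
J_v[:, 2] = z_2; J_ω[:, 2] = (0,0,0)
entry J[0][2] = -0.2500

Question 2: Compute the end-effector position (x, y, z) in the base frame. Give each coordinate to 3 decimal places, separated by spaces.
after link 1: o_1 = (0.0000, 0.0000, 0.0000)
after link 2: o_2 = (2.1651, -3.7500, -2.5000)
after link 3: o_3 = (2.5311, -2.3840, -4.2321)
after link 4: o_4 = (5.4084, -4.5392, -4.5073)
after link 5: o_5 = (8.4447, -6.9698, -8.2321)

8.445 -6.970 -8.232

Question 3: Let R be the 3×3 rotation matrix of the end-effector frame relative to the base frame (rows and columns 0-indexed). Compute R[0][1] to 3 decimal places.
End-effector y-axis (col 1 of R) = (-0.4356,-0.6597,0.6124)
R[0][1] = -0.4356

-0.436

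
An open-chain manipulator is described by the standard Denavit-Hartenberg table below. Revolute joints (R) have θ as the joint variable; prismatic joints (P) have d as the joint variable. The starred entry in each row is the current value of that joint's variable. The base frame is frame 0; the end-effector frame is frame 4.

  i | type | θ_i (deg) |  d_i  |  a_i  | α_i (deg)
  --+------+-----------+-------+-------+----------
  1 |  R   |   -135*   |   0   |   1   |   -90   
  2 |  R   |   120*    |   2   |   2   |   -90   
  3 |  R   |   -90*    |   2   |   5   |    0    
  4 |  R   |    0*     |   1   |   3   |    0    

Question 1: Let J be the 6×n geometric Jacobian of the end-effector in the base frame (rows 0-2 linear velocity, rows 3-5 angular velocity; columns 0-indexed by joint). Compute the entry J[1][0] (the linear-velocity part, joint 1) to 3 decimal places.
axis z_0 = ẑ; lever o_n−o_0 = (8.9082,-5.2340,-0.2321)
cross product → J_v[:, 0] = (5.2340,8.9082,-0.0000)
J_ω[:, 0] = z_0
entry J[1][0] = 8.9082

8.908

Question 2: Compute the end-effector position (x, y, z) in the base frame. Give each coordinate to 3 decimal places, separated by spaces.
8.908 -5.234 -0.232

after link 1: o_1 = (-0.7071, -0.7071, 0.0000)
after link 2: o_2 = (1.4142, -1.4142, -1.7321)
after link 3: o_3 = (6.1745, -3.7250, -0.7321)
after link 4: o_4 = (8.9082, -5.2340, -0.2321)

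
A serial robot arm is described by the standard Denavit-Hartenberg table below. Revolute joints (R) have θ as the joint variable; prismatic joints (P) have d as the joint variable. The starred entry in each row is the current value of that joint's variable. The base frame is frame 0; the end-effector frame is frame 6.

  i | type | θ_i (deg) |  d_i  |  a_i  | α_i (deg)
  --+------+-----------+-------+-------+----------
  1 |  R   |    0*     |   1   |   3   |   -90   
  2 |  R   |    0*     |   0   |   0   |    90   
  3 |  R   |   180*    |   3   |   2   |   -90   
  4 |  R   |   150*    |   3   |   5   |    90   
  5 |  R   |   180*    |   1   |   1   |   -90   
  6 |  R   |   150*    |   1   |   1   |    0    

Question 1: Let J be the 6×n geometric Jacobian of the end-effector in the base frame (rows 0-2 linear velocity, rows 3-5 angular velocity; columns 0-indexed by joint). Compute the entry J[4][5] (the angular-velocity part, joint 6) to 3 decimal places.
axis z_5 = (-0.0000,1.0000,-0.0000); lever o_n−o_5 = (1.0000,1.0000,0.0000)
cross product → J_v[:, 5] = (0.0000,-0.0000,-1.0000)
J_ω[:, 5] = z_5
entry J[4][5] = 1.0000

1.000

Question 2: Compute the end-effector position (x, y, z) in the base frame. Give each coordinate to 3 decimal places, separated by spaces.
4.964 -2.000 1.134

after link 1: o_1 = (3.0000, 0.0000, 1.0000)
after link 2: o_2 = (3.0000, 0.0000, 1.0000)
after link 3: o_3 = (1.0000, 0.0000, 4.0000)
after link 4: o_4 = (5.3301, -3.0000, 1.5000)
after link 5: o_5 = (3.9641, -3.0000, 1.1340)
after link 6: o_6 = (4.9641, -2.0000, 1.1340)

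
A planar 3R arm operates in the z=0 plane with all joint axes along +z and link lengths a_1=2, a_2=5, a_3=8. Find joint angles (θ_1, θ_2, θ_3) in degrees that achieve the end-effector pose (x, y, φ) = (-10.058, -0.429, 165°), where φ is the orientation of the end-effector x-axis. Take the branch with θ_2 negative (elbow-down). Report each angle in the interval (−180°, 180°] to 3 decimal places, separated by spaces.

wrist centre = target − a_3·(cos φ, sin φ) = (-2.3306, -2.4996)
cos θ_2 = (11.6794−2²−5²)/(2·2·5) = -0.8660; θ_2 = -150.0004° (elbow-down)
β = atan2(-2.4996,-2.3306) = -132.9966°; ψ = atan2(-2.5000,-2.3301) = -132.9863°
θ_1 = β − ψ = -0.0103°
θ_3 = φ − θ_1 − θ_2 = -44.9893° (wrapped to (-180°,180°])

-0.010 -150.000 -44.989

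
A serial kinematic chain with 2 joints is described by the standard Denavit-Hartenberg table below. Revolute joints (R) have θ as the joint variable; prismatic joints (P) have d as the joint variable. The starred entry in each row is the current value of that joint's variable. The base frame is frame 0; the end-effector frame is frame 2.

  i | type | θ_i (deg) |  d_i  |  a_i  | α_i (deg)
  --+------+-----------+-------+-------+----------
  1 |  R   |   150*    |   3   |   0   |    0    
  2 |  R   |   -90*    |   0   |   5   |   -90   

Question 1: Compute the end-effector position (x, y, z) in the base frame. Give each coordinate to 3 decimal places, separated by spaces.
2.500 4.330 3.000

after link 1: o_1 = (0.0000, 0.0000, 3.0000)
after link 2: o_2 = (2.5000, 4.3301, 3.0000)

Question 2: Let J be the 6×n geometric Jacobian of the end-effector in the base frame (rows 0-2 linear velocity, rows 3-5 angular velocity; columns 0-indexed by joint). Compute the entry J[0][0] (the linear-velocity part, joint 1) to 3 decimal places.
axis z_0 = ẑ; lever o_n−o_0 = (2.5000,4.3301,3.0000)
cross product → J_v[:, 0] = (-4.3301,2.5000,0.0000)
J_ω[:, 0] = z_0
entry J[0][0] = -4.3301

-4.330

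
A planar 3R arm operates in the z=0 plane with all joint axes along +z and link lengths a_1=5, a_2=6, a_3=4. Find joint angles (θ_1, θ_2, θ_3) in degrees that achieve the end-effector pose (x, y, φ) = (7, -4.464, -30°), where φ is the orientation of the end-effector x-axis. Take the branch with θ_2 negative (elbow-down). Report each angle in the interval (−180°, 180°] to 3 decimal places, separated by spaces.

45.008 -135.000 59.992

wrist centre = target − a_3·(cos φ, sin φ) = (3.5359, -2.4640)
cos θ_2 = (18.5739−5²−6²)/(2·5·6) = -0.7071; θ_2 = -134.9996° (elbow-down)
β = atan2(-2.4640,3.5359) = -34.8708°; ψ = atan2(-4.2427,0.7574) = -79.8784°
θ_1 = β − ψ = 45.0076°
θ_3 = φ − θ_1 − θ_2 = 59.9921° (wrapped to (-180°,180°])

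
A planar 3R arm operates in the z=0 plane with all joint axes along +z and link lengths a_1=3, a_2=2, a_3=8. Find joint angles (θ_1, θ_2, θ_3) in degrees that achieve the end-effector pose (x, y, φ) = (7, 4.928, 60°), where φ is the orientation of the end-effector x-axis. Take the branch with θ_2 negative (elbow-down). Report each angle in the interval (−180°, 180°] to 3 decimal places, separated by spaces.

-0.004 -89.996 150.000

wrist centre = target − a_3·(cos φ, sin φ) = (3.0000, -2.0002)
cos θ_2 = (13.0008−3²−2²)/(2·3·2) = 0.0001; θ_2 = -89.9961° (elbow-down)
β = atan2(-2.0002,3.0000) = -33.6928°; ψ = atan2(-2.0000,3.0001) = -33.6889°
θ_1 = β − ψ = -0.0039°
θ_3 = φ − θ_1 − θ_2 = 150.0000° (wrapped to (-180°,180°])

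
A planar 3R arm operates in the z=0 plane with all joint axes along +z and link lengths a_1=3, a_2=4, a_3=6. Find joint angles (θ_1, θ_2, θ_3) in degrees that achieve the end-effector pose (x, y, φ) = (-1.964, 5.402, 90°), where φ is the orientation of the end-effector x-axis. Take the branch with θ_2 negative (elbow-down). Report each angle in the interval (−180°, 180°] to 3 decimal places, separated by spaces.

wrist centre = target − a_3·(cos φ, sin φ) = (-1.9640, -0.5980)
cos θ_2 = (4.2149−3²−4²)/(2·3·4) = -0.8660; θ_2 = -150.0023° (elbow-down)
β = atan2(-0.5980,-1.9640) = -163.0655°; ψ = atan2(-1.9999,-0.4642) = -103.0674°
θ_1 = β − ψ = -59.9981°
θ_3 = φ − θ_1 − θ_2 = -59.9996° (wrapped to (-180°,180°])

-59.998 -150.002 -60.000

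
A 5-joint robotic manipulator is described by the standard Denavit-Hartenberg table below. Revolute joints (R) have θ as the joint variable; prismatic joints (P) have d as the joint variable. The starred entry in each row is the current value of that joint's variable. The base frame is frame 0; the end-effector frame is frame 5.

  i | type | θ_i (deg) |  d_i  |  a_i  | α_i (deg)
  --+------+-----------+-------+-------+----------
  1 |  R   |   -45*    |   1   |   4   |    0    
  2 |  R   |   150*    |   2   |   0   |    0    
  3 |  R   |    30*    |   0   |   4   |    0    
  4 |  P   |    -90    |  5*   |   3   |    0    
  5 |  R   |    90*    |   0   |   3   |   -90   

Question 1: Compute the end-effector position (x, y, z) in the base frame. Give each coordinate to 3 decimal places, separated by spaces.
-0.000 4.243 8.000

after link 1: o_1 = (2.8284, -2.8284, 1.0000)
after link 2: o_2 = (2.8284, -2.8284, 3.0000)
after link 3: o_3 = (0.0000, 0.0000, 3.0000)
after link 4: o_4 = (2.1213, 2.1213, 8.0000)
after link 5: o_5 = (-0.0000, 4.2426, 8.0000)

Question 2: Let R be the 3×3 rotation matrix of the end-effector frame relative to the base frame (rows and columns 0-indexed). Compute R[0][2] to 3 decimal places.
-0.707

End-effector z-axis (col 2 of R) = (-0.7071,-0.7071,0.0000)
R[0][2] = -0.7071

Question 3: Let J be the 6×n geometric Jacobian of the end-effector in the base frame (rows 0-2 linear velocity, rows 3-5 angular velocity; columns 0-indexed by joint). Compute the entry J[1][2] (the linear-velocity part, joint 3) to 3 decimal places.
-2.828

axis z_2 = (0.0000,0.0000,1.0000); lever o_n−o_2 = (-2.8284,7.0711,5.0000)
cross product → J_v[:, 2] = (-7.0711,-2.8284,0.0000)
J_ω[:, 2] = z_2
entry J[1][2] = -2.8284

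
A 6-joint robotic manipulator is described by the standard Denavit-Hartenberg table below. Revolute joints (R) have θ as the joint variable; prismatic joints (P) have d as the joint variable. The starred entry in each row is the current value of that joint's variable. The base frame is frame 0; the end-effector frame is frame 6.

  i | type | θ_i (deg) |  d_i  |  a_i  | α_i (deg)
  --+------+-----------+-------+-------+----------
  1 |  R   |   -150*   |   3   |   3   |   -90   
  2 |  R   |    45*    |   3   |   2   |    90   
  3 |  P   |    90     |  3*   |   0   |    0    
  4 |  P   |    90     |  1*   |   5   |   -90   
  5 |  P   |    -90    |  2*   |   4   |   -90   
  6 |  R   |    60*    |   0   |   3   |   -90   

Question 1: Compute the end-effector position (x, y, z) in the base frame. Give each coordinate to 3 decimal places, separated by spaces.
-4.779 -6.914 11.839

after link 1: o_1 = (-2.5981, -1.5000, 3.0000)
after link 2: o_2 = (-2.3228, -4.8052, 1.5858)
after link 3: o_3 = (-4.1599, -5.8658, 3.7071)
after link 4: o_4 = (-1.7104, -4.4516, 7.9497)
after link 5: o_5 = (-5.1599, -4.1338, 10.7782)
after link 6: o_6 = (-4.7795, -6.9141, 11.8388)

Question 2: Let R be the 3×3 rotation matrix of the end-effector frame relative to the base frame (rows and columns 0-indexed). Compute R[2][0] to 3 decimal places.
End-effector x-axis (col 0 of R) = (0.1268,-0.9268,0.3536)
R[2][0] = 0.3536

0.354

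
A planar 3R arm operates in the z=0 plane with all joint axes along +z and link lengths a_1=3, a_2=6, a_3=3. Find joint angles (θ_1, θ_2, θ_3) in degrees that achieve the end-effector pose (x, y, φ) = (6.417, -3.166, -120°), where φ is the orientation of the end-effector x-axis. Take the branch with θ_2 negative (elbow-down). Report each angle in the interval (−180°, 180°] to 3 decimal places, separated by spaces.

36.788 -59.997 -96.791

wrist centre = target − a_3·(cos φ, sin φ) = (7.9170, -0.5679)
cos θ_2 = (63.0014−3²−6²)/(2·3·6) = 0.5000; θ_2 = -59.9974° (elbow-down)
β = atan2(-0.5679,7.9170) = -4.1031°; ψ = atan2(-5.1960,6.0002) = -40.8915°
θ_1 = β − ψ = 36.7885°
θ_3 = φ − θ_1 − θ_2 = -96.7911° (wrapped to (-180°,180°])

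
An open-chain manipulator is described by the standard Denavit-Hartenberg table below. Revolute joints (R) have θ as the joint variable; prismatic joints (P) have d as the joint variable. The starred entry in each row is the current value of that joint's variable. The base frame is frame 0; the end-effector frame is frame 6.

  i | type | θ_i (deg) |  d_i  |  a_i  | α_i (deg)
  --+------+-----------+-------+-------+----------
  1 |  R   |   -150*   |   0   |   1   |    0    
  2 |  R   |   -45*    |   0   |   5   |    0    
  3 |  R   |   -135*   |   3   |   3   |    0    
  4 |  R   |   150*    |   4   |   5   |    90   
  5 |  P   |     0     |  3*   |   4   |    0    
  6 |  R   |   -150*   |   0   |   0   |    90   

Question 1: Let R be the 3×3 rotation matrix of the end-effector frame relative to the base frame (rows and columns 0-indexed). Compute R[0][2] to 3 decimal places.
End-effector z-axis (col 2 of R) = (0.5000,0.0000,0.8660)
R[0][2] = 0.5000

0.500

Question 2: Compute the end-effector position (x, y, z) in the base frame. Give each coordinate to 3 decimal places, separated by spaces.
after link 1: o_1 = (-0.8660, -0.5000, 0.0000)
after link 2: o_2 = (-5.6957, 0.7941, 0.0000)
after link 3: o_3 = (-3.0976, 2.2941, 3.0000)
after link 4: o_4 = (-8.0976, 2.2941, 7.0000)
after link 5: o_5 = (-12.0976, 5.2941, 7.0000)
after link 6: o_6 = (-12.0976, 5.2941, 7.0000)

-12.098 5.294 7.000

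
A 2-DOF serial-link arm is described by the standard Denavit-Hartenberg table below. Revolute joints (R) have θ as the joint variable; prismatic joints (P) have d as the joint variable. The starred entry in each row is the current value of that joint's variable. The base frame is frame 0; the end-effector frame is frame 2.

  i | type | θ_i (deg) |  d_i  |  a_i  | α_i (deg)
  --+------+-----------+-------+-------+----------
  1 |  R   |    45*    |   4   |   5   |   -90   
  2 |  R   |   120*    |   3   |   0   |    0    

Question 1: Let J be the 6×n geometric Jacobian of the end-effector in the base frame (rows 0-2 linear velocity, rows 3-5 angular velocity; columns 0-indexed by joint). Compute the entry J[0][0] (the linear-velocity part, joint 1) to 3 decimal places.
axis z_0 = ẑ; lever o_n−o_0 = (1.4142,5.6569,4.0000)
cross product → J_v[:, 0] = (-5.6569,1.4142,0.0000)
J_ω[:, 0] = z_0
entry J[0][0] = -5.6569

-5.657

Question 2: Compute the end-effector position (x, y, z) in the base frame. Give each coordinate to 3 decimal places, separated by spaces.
after link 1: o_1 = (3.5355, 3.5355, 4.0000)
after link 2: o_2 = (1.4142, 5.6569, 4.0000)

1.414 5.657 4.000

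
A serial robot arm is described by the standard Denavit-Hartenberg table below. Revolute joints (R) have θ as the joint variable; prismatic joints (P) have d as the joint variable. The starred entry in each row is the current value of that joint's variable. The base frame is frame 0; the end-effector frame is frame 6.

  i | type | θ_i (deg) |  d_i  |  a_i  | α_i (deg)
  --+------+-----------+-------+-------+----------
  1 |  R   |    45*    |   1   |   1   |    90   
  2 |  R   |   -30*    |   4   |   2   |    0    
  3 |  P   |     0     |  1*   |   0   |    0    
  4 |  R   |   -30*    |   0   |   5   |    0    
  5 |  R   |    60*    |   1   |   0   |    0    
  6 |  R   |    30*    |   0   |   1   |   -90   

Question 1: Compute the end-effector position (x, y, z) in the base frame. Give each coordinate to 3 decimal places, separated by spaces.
8.555 0.069 -3.830

after link 1: o_1 = (0.7071, 0.7071, 1.0000)
after link 2: o_2 = (4.7603, -0.8966, 0.0000)
after link 3: o_3 = (5.4674, -1.6037, 0.0000)
after link 4: o_4 = (7.2352, 0.1641, -4.3301)
after link 5: o_5 = (7.9423, -0.5430, -4.3301)
after link 6: o_6 = (8.5546, 0.0694, -3.8301)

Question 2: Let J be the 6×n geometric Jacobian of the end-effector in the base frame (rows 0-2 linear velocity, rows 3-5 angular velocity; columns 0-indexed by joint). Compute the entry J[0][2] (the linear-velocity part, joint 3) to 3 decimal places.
0.707

prismatic axis z_2 = (0.7071,-0.7071,0.0000)
J_v[:, 2] = z_2; J_ω[:, 2] = (0,0,0)
entry J[0][2] = 0.7071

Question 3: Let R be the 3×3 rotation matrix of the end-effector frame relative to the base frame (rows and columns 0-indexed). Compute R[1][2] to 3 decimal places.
-0.354

End-effector z-axis (col 2 of R) = (-0.3536,-0.3536,0.8660)
R[1][2] = -0.3536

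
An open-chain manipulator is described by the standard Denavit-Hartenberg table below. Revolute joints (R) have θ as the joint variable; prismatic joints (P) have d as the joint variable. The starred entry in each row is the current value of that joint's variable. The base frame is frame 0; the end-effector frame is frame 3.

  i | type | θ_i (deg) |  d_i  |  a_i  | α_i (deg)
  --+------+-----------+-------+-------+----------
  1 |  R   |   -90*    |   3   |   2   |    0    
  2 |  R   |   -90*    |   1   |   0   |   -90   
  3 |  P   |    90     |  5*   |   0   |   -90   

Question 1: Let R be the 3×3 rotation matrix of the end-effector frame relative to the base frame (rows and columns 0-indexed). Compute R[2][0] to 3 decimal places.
End-effector x-axis (col 0 of R) = (-0.0000,-0.0000,-1.0000)
R[2][0] = -1.0000

-1.000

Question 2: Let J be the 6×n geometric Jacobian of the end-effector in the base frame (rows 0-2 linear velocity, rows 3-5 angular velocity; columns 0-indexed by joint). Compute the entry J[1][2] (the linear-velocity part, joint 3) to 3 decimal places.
-1.000

prismatic axis z_2 = (0.0000,-1.0000,0.0000)
J_v[:, 2] = z_2; J_ω[:, 2] = (0,0,0)
entry J[1][2] = -1.0000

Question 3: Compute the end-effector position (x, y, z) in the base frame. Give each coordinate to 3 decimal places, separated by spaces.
after link 1: o_1 = (0.0000, -2.0000, 3.0000)
after link 2: o_2 = (0.0000, -2.0000, 4.0000)
after link 3: o_3 = (0.0000, -7.0000, 4.0000)

0.000 -7.000 4.000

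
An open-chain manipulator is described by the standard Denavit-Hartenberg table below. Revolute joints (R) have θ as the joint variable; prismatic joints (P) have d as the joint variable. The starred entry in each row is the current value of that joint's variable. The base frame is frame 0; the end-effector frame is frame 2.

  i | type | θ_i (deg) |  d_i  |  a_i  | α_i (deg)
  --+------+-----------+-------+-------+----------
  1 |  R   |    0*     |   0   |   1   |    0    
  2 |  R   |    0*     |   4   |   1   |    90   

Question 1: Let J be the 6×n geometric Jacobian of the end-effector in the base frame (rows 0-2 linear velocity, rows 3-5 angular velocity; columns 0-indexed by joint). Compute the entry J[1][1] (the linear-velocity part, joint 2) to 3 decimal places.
axis z_1 = (0.0000,0.0000,1.0000); lever o_n−o_1 = (1.0000,0.0000,4.0000)
cross product → J_v[:, 1] = (0.0000,1.0000,0.0000)
J_ω[:, 1] = z_1
entry J[1][1] = 1.0000

1.000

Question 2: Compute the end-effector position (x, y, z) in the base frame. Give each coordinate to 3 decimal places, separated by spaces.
after link 1: o_1 = (1.0000, 0.0000, 0.0000)
after link 2: o_2 = (2.0000, 0.0000, 4.0000)

2.000 0.000 4.000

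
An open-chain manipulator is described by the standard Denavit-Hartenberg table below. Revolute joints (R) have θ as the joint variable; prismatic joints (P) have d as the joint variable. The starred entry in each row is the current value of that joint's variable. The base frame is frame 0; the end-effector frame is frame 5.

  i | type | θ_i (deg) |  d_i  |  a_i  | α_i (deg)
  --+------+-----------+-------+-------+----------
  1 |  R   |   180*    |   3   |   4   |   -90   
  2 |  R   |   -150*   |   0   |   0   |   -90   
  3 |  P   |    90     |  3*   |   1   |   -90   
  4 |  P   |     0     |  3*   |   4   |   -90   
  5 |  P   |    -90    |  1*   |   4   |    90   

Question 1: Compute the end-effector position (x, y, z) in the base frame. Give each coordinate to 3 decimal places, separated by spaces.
after link 1: o_1 = (-4.0000, 0.0000, 3.0000)
after link 2: o_2 = (-4.0000, 0.0000, 3.0000)
after link 3: o_3 = (-5.5000, 1.0000, 5.5981)
after link 4: o_4 = (-8.0981, 5.0000, 4.0981)
after link 5: o_5 = (-11.0622, 5.0000, 1.2321)

-11.062 5.000 1.232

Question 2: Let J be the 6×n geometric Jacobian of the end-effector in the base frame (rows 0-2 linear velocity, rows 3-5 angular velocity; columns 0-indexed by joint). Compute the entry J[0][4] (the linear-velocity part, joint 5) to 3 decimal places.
0.500

prismatic axis z_4 = (0.5000,-0.0000,-0.8660)
J_v[:, 4] = z_4; J_ω[:, 4] = (0,0,0)
entry J[0][4] = 0.5000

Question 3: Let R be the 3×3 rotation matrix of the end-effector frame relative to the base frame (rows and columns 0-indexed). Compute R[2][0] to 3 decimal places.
End-effector x-axis (col 0 of R) = (-0.8660,0.0000,-0.5000)
R[2][0] = -0.5000

-0.500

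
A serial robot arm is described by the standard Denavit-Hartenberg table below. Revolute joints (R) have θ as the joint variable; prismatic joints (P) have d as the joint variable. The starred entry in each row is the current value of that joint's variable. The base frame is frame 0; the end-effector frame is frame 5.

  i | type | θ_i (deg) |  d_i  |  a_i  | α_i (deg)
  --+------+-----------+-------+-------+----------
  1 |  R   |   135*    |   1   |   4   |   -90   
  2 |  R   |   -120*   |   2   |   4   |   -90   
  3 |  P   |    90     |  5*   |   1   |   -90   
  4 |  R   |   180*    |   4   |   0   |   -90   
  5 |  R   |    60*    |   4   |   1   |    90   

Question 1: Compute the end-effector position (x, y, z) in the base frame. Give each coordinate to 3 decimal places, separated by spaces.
after link 1: o_1 = (-2.8284, 2.8284, 1.0000)
after link 2: o_2 = (-2.8284, 0.0000, 4.4641)
after link 3: o_3 = (-5.1832, 3.7690, 6.9641)
after link 4: o_4 = (-6.5974, 5.1832, 3.5000)
after link 5: o_5 = (-9.0943, 6.9729, 6.2500)

-9.094 6.973 6.250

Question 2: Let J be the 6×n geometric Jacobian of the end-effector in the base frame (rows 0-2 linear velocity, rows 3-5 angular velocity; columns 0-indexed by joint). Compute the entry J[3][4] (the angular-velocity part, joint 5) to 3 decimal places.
axis z_4 = (-0.6124,0.6124,0.5000); lever o_n−o_4 = (-2.4969,1.7898,2.7500)
cross product → J_v[:, 4] = (0.7891,0.4356,0.4330)
J_ω[:, 4] = z_4
entry J[3][4] = -0.6124

-0.612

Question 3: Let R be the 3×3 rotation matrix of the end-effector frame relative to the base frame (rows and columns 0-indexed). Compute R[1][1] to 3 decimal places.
0.612

End-effector y-axis (col 1 of R) = (-0.6124,0.6124,0.5000)
R[1][1] = 0.6124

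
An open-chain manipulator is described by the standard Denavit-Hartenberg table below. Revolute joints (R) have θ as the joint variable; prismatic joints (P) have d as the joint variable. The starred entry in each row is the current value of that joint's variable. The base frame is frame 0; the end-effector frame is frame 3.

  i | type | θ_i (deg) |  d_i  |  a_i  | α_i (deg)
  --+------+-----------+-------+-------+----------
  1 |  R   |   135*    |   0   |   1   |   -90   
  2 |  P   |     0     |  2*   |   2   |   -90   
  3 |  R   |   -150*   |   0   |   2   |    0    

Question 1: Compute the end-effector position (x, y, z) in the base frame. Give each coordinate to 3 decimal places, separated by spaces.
-3.018 -1.225 0.000

after link 1: o_1 = (-0.7071, 0.7071, 0.0000)
after link 2: o_2 = (-3.5355, 0.7071, 0.0000)
after link 3: o_3 = (-3.0179, -1.2247, 0.0000)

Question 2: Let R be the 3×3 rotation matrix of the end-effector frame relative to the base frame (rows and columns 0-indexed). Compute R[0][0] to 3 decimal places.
0.259

End-effector x-axis (col 0 of R) = (0.2588,-0.9659,0.0000)
R[0][0] = 0.2588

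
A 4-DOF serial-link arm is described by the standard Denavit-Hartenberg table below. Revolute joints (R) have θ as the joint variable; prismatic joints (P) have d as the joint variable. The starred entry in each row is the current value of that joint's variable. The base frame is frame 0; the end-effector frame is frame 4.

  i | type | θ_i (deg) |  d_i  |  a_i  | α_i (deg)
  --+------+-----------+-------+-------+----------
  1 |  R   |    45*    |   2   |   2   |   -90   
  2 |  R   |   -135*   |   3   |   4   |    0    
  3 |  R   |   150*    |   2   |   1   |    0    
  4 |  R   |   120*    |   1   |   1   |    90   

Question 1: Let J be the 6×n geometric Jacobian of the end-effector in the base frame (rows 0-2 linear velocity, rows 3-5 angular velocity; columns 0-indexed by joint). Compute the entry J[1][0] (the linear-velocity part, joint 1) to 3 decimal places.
-4.645

axis z_0 = ẑ; lever o_n−o_0 = (-4.6454,3.8399,3.8625)
cross product → J_v[:, 0] = (-3.8399,-4.6454,0.0000)
J_ω[:, 0] = z_0
entry J[1][0] = -4.6454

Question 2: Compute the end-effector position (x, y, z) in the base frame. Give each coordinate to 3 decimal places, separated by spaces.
-4.645 3.840 3.863

after link 1: o_1 = (1.4142, 1.4142, 2.0000)
after link 2: o_2 = (-2.7071, 1.5355, 4.8284)
after link 3: o_3 = (-3.4383, 3.6328, 4.5696)
after link 4: o_4 = (-4.6454, 3.8399, 3.8625)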